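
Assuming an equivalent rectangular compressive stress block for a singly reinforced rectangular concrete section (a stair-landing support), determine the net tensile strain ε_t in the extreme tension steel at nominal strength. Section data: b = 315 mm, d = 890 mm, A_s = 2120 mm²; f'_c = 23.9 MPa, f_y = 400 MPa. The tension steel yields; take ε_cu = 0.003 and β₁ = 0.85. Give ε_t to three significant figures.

ε_t ≈ 0.0141

a = A_s f_y/(0.85 f'_c b) = 132.52 mm.
β₁ = 0.85, so c = a/β₁ = 132.52/0.85 = 155.91 mm.
From the linear strain diagram with ε_cu = 0.003: ε_t = 0.003 (d − c)/c = 0.003 × (890 − 155.91)/155.91 = 0.0141.
Since ε_t ≥ 0.005, the section is tension-controlled.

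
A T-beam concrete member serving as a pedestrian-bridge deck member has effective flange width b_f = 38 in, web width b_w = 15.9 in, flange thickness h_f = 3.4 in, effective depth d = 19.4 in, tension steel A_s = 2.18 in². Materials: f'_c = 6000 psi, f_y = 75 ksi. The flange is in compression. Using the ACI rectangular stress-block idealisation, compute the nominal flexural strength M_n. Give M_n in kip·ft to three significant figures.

Tension: T = A_s f_y = 2.18 × 75 = 163.5 kips.
Try a within the flange: a = T/(0.85 f'_c b_f) = 163.5/(0.85 × 6 × 38) = 0.844 in.
Since a = 0.844 ≤ h_f = 3.4 in, the stress block lies entirely in the flange; analyse as a rectangular beam of width b_f.
M_n = T(d − a/2) = 163.5 × (19.4 − 0.422) = 3102.9 kip·in.
M_n = 3102.9/12 = 258.58 kip·ft.

M_n ≈ 259 kip·ft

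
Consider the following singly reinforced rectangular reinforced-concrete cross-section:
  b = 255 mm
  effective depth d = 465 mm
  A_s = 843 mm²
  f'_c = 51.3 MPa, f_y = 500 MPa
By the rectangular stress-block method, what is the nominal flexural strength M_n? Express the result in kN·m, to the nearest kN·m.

M_n ≈ 188 kN·m

T = A_s f_y = 843 × 500 = 421500 N = 421.5 kN.
From C = T: a = T/(0.85 f'_c b) = 421500/(0.85 × 51.3 × 255) = 37.91 mm.
M_n = T(d − a/2) = 421.5 kN × (465 − 18.955) mm = 188.01 kN·m.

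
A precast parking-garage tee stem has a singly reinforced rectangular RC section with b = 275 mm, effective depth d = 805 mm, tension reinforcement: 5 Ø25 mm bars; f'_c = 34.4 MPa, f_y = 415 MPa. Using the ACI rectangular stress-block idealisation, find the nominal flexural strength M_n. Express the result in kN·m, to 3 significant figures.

M_n ≈ 756 kN·m

A_s = 5 × 491 = 2455 mm².
T = A_s f_y = 2455 × 415 = 1018825 N = 1018.825 kN.
From C = T: a = T/(0.85 f'_c b) = 1018825/(0.85 × 34.4 × 275) = 126.70 mm.
M_n = T(d − a/2) = 1018.825 kN × (805 − 63.35) mm = 755.61 kN·m.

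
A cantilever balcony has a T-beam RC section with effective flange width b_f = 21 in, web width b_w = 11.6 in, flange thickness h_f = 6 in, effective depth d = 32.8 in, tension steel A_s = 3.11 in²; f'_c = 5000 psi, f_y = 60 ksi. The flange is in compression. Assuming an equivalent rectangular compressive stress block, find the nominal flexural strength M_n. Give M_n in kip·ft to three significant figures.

M_n ≈ 494 kip·ft

Tension: T = A_s f_y = 3.11 × 60 = 186.6 kips.
Try a within the flange: a = T/(0.85 f'_c b_f) = 186.6/(0.85 × 5 × 21) = 2.091 in.
Since a = 2.091 ≤ h_f = 6 in, the stress block lies entirely in the flange; analyse as a rectangular beam of width b_f.
M_n = T(d − a/2) = 186.6 × (32.8 − 1.0455) = 5925.4 kip·in.
M_n = 5925.4/12 = 493.78 kip·ft.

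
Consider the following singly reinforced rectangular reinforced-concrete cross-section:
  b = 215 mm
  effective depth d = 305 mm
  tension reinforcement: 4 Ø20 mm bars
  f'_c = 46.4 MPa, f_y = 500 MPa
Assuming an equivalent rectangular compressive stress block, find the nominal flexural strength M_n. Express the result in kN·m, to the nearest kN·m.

A_s = 4 × 314 = 1256 mm².
T = A_s f_y = 1256 × 500 = 628000 N = 628 kN.
From C = T: a = T/(0.85 f'_c b) = 628000/(0.85 × 46.4 × 215) = 74.06 mm.
M_n = T(d − a/2) = 628 kN × (305 − 37.03) mm = 168.29 kN·m.

M_n ≈ 168 kN·m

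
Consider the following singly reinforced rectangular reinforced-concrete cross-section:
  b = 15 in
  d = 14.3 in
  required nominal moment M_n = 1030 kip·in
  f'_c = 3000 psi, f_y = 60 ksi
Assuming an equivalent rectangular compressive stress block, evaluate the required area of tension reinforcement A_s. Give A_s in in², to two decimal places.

A_s ≈ 1.29 in²

From M_n = 0.85 f'_c a b (d − a/2):
a = d − √(d² − 2M_n/(0.85 f'_c b)) = 14.3 − √(14.3² − 2 × 1030/(0.85 × 3 × 15)) = 2.027 in.
A_s = 0.85 f'_c a b / f_y = 0.85 × 3 × 2.027 × 15 / 60 = 1.292 in².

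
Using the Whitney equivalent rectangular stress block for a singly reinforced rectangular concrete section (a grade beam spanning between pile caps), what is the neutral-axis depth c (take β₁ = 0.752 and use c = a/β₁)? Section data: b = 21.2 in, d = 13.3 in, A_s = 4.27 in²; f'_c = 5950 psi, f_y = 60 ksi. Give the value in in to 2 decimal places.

T = A_s f_y = 4.27 × 60 = 256.2 kips.
a = T/(0.85 f'_c b) = 256.2/(0.85 × 5.95 × 21.2) = 2.3895 in.
With β₁ = 0.752, c = a/β₁ = 2.3895/0.752 = 3.18 in.

c ≈ 3.18 in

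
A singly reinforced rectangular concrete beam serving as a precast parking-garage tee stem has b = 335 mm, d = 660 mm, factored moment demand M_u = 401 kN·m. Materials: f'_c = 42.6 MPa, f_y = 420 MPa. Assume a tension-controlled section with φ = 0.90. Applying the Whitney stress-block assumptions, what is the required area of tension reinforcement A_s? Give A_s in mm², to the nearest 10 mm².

A_s ≈ 1680 mm²

M_n = M_u/φ = 401/0.90 = 445.556 kN·m.
With M_n = 0.85 f'_c a b (d − a/2), solve the quadratic for a:
a = d − √(d² − 2M_n/(0.85 f'_c b)) = 660 − √(660² − 2 × 445.556×10⁶/(0.85 × 42.6 × 335)) = 58.22 mm.
A_s = 0.85 f'_c a b / f_y = 0.85 × 42.6 × 58.22 × 335 / 420 = 1681.5 mm².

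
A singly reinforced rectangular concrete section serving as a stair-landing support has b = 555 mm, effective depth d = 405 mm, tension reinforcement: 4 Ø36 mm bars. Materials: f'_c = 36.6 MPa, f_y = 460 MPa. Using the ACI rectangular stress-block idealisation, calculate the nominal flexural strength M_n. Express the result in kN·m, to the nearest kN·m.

A_s = 4 × 1018 = 4072 mm².
T = A_s f_y = 4072 × 460 = 1873120 N = 1873.12 kN.
From C = T: a = T/(0.85 f'_c b) = 1873120/(0.85 × 36.6 × 555) = 108.49 mm.
M_n = T(d − a/2) = 1873.12 kN × (405 − 54.245) mm = 657.01 kN·m.

M_n ≈ 657 kN·m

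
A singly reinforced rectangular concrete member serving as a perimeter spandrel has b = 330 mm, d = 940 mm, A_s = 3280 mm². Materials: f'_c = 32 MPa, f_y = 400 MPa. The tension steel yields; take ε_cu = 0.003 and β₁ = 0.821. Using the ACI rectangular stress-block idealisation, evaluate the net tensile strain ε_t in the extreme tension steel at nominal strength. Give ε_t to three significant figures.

a = A_s f_y/(0.85 f'_c b) = 146.17 mm.
β₁ = 0.821, so c = a/β₁ = 146.17/0.821 = 178.04 mm.
From the linear strain diagram with ε_cu = 0.003: ε_t = 0.003 (d − c)/c = 0.003 × (940 − 178.04)/178.04 = 0.0128.
Since ε_t ≥ 0.005, the section is tension-controlled.

ε_t ≈ 0.0128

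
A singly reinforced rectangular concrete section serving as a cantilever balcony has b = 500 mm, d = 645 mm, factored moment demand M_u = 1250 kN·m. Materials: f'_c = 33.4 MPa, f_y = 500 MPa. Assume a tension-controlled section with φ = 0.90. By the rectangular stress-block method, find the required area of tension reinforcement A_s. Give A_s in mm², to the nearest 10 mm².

A_s ≈ 4990 mm²

M_n = M_u/φ = 1250/0.90 = 1388.89 kN·m.
With M_n = 0.85 f'_c a b (d − a/2), solve the quadratic for a:
a = d − √(d² − 2M_n/(0.85 f'_c b)) = 645 − √(645² − 2 × 1388.89×10⁶/(0.85 × 33.4 × 500)) = 175.60 mm.
A_s = 0.85 f'_c a b / f_y = 0.85 × 33.4 × 175.60 × 500 / 500 = 4985.3 mm².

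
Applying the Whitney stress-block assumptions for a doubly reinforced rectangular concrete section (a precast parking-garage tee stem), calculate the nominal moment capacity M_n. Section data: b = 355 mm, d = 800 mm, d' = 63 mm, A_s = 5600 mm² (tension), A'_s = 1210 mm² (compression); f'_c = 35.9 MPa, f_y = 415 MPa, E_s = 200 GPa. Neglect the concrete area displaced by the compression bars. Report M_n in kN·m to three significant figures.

M_n ≈ 1670 kN·m

Assume both tension and compression steel yield.
Net tension couple steel: A_s − A'_s = 4390 mm².
a = (A_s − A'_s) f_y / (0.85 f'_c b) = 1821850/(0.85 × 35.9 × 355) = 168.18 mm.
c = a/β₁ = 168.18/0.794 = 211.81 mm; ε'_s = 0.003(c − d')/c = 0.0021 ≥ f_y/E_s = 0.0021, so compression steel does yield.
M_n = (A_s − A'_s) f_y (d − a/2) + A'_s f_y (d − d') = [1821850 × (800 − 84.09) + 502150 × (800 − 63)] × 10⁻⁶ = 1304.28 + 370.08 = 1674.36 kN·m.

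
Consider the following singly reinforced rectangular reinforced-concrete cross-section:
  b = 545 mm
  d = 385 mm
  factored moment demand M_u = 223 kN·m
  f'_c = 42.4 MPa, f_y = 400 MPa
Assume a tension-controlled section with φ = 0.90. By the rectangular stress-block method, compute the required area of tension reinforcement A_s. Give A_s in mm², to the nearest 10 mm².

A_s ≈ 1680 mm²

M_n = M_u/φ = 223/0.90 = 247.778 kN·m.
With M_n = 0.85 f'_c a b (d − a/2), solve the quadratic for a:
a = d − √(d² − 2M_n/(0.85 f'_c b)) = 385 − √(385² − 2 × 247.778×10⁶/(0.85 × 42.4 × 545)) = 34.29 mm.
A_s = 0.85 f'_c a b / f_y = 0.85 × 42.4 × 34.29 × 545 / 400 = 1683.8 mm².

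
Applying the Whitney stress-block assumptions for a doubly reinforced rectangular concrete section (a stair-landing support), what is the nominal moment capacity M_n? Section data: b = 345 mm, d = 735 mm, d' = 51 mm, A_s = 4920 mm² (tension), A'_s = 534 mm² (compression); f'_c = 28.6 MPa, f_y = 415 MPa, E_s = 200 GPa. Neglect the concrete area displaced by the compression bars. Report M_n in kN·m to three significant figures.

M_n ≈ 1290 kN·m

Assume both tension and compression steel yield.
Net tension couple steel: A_s − A'_s = 4386 mm².
a = (A_s − A'_s) f_y / (0.85 f'_c b) = 1820190/(0.85 × 28.6 × 345) = 217.03 mm.
c = a/β₁ = 217.03/0.846 = 256.54 mm; ε'_s = 0.003(c − d')/c = 0.0024 ≥ f_y/E_s = 0.0021, so compression steel does yield.
M_n = (A_s − A'_s) f_y (d − a/2) + A'_s f_y (d − d') = [1820190 × (735 − 108.515) + 221610 × (735 − 51)] × 10⁻⁶ = 1140.32 + 151.58 = 1291.90 kN·m.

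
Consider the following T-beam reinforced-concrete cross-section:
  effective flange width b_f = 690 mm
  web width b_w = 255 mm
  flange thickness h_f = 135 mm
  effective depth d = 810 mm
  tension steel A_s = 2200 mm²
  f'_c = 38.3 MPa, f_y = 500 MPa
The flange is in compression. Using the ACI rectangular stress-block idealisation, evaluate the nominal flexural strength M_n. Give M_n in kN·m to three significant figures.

Tension: T = A_s f_y = 2200 × 500 = 1100000 N.
Try a within the flange: a = T/(0.85 f'_c b_f) = 1100000/(0.85 × 38.3 × 690) = 48.97 mm.
Since a = 48.97 ≤ h_f = 135 mm, the stress block lies entirely in the flange; analyse as a rectangular beam of width b_f.
M_n = T(d − a/2) = 1100000 × (810 − 24.485) = 864.07 × 10⁶ N·mm.
M_n = 864.07 kN·m.

M_n ≈ 864 kN·m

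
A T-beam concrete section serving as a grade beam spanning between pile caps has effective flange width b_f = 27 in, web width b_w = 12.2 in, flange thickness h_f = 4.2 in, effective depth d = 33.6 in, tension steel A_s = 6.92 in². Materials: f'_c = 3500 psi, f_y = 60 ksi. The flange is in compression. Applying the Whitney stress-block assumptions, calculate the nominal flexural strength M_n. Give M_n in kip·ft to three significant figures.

M_n ≈ 1070 kip·ft

Tension: T = A_s f_y = 6.92 × 60 = 415.2 kips.
Try a within the flange: a = T/(0.85 f'_c b_f) = 415.2/(0.85 × 3.5 × 27) = 5.169 in.
a = 5.169 > h_f = 4.2 in: the block extends into the web. Split into flange-overhang and web parts.
C_f = 0.85 f'_c (b_f − b_w) h_f = 0.85 × 3.5 × (27 − 12.2) × 4.2 = 184.9 kips.
Remaining web compression depth: a_w = (T − C_f)/(0.85 f'_c b_w) = (415.2 − 184.9)/(0.85 × 3.5 × 12.2) = 6.345 in.
M_n = C_f(d − h_f/2) + (T − C_f)(d − a_w/2) = 184.9 × (33.6 − 2.1) + 230.3 × (33.6 − 3.1725) = 5824.4 + 7007.5 = 12831.9 kip·in.
M_n = 12831.9/12 = 1069.33 kip·ft.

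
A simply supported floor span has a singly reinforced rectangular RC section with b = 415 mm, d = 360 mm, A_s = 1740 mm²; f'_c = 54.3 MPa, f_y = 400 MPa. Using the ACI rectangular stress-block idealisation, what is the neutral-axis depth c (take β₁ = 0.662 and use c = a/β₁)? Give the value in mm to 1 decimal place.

T = A_s f_y = 1740 × 400 = 696000 N = 696 kN.
Setting C = 0.85 f'_c a b equal to T: a = 696000/(0.85 × 54.3 × 415) = 36.336 mm.
With β₁ = 0.662, c = a/β₁ = 36.336/0.662 = 54.9 mm.

c ≈ 54.9 mm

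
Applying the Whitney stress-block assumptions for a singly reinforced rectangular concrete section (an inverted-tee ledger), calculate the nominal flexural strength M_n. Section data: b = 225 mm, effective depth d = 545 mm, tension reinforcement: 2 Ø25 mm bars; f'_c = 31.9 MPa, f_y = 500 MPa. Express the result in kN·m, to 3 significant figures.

M_n ≈ 248 kN·m

A_s = 2 × 491 = 982 mm².
T = A_s f_y = 982 × 500 = 491000 N = 491 kN.
From C = T: a = T/(0.85 f'_c b) = 491000/(0.85 × 31.9 × 225) = 80.48 mm.
M_n = T(d − a/2) = 491 kN × (545 − 40.24) mm = 247.84 kN·m.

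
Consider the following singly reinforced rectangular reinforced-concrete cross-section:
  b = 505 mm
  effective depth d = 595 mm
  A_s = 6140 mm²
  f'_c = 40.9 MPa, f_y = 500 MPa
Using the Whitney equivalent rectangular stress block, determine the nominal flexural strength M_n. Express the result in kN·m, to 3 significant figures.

T = A_s f_y = 6140 × 500 = 3070000 N = 3070 kN.
From C = T: a = T/(0.85 f'_c b) = 3070000/(0.85 × 40.9 × 505) = 174.87 mm.
M_n = T(d − a/2) = 3070 kN × (595 − 87.435) mm = 1558.22 kN·m.

M_n ≈ 1560 kN·m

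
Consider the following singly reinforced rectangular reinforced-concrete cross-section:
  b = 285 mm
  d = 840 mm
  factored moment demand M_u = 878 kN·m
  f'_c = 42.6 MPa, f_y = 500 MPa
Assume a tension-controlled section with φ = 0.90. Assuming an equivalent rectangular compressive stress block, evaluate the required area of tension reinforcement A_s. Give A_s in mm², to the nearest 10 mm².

M_n = M_u/φ = 878/0.90 = 975.556 kN·m.
With M_n = 0.85 f'_c a b (d − a/2), solve the quadratic for a:
a = d − √(d² − 2M_n/(0.85 f'_c b)) = 840 − √(840² − 2 × 975.556×10⁶/(0.85 × 42.6 × 285)) = 121.30 mm.
A_s = 0.85 f'_c a b / f_y = 0.85 × 42.6 × 121.30 × 285 / 500 = 2503.6 mm².

A_s ≈ 2500 mm²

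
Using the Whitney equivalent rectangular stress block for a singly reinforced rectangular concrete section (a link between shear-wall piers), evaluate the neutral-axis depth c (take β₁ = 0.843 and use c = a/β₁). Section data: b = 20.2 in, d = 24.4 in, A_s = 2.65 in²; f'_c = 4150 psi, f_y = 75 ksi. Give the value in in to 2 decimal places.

c ≈ 3.31 in

T = A_s f_y = 2.65 × 75 = 198.75 kips.
a = T/(0.85 f'_c b) = 198.75/(0.85 × 4.15 × 20.2) = 2.7893 in.
With β₁ = 0.843, c = a/β₁ = 2.7893/0.843 = 3.31 in.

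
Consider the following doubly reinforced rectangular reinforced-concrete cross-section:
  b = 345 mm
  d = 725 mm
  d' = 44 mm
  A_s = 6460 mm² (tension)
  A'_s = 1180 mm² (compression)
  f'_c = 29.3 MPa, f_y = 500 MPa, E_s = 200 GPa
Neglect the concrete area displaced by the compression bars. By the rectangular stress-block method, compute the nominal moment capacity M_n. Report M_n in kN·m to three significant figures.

Assume both tension and compression steel yield.
Net tension couple steel: A_s − A'_s = 5280 mm².
a = (A_s − A'_s) f_y / (0.85 f'_c b) = 2640000/(0.85 × 29.3 × 345) = 307.25 mm.
c = a/β₁ = 307.25/0.841 = 365.34 mm; ε'_s = 0.003(c − d')/c = 0.0026 ≥ f_y/E_s = 0.0025, so compression steel does yield.
M_n = (A_s − A'_s) f_y (d − a/2) + A'_s f_y (d − d') = [2640000 × (725 − 153.625) + 590000 × (725 − 44)] × 10⁻⁶ = 1508.43 + 401.79 = 1910.22 kN·m.

M_n ≈ 1910 kN·m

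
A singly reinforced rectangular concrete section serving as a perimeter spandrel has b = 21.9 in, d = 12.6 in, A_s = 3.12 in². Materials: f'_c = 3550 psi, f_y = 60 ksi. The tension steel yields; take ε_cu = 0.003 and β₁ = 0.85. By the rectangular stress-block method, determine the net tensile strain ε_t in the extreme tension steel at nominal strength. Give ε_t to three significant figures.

a = A_s f_y/(0.85 f'_c b) = 2.833 in.
β₁ = 0.85, so c = a/β₁ = 2.833/0.85 = 3.333 in.
From the linear strain diagram with ε_cu = 0.003: ε_t = 0.003 (d − c)/c = 0.003 × (12.6 − 3.333)/3.333 = 0.00834.
Since ε_t ≥ 0.005, the section is tension-controlled.

ε_t ≈ 0.00834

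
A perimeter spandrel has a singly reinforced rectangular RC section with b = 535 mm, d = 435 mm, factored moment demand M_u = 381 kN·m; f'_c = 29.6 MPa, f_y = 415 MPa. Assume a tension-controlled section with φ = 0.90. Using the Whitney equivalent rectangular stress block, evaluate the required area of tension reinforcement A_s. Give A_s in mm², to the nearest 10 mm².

A_s ≈ 2580 mm²

M_n = M_u/φ = 381/0.90 = 423.333 kN·m.
With M_n = 0.85 f'_c a b (d − a/2), solve the quadratic for a:
a = d − √(d² − 2M_n/(0.85 f'_c b)) = 435 − √(435² − 2 × 423.333×10⁶/(0.85 × 29.6 × 535)) = 79.58 mm.
A_s = 0.85 f'_c a b / f_y = 0.85 × 29.6 × 79.58 × 535 / 415 = 2581.2 mm².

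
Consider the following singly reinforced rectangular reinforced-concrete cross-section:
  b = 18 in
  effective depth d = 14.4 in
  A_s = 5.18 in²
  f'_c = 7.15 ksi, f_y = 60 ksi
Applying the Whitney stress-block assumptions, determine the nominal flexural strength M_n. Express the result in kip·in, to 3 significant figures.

M_n ≈ 4030 kip·in

T = A_s f_y = 5.18 × 60 = 310.8 kips.
a = T/(0.85 f'_c b) = 310.8/(0.85 × 7.15 × 18) = 2.841 in.
M_n = T(d − a/2) = 310.8 × (14.4 − 1.4205) = 4034.0 kip·in.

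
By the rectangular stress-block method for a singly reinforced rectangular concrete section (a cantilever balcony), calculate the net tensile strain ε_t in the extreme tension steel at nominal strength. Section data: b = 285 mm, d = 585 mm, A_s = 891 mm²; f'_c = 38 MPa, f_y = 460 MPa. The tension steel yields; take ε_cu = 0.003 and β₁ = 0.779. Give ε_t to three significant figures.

a = A_s f_y/(0.85 f'_c b) = 44.52 mm.
β₁ = 0.779, so c = a/β₁ = 44.52/0.779 = 57.15 mm.
From the linear strain diagram with ε_cu = 0.003: ε_t = 0.003 (d − c)/c = 0.003 × (585 − 57.15)/57.15 = 0.0277.
Since ε_t ≥ 0.005, the section is tension-controlled.

ε_t ≈ 0.0277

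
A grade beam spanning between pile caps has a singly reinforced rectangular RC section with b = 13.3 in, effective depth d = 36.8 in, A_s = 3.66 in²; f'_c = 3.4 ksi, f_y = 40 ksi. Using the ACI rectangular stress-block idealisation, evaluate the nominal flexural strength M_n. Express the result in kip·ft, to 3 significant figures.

M_n ≈ 426 kip·ft

T = A_s f_y = 3.66 × 40 = 146.4 kips.
a = T/(0.85 f'_c b) = 146.4/(0.85 × 3.4 × 13.3) = 3.809 in.
M_n = T(d − a/2) = 146.4 × (36.8 − 1.9045) = 5108.7 kip·in = 5108.7/12 = 425.73 kip·ft.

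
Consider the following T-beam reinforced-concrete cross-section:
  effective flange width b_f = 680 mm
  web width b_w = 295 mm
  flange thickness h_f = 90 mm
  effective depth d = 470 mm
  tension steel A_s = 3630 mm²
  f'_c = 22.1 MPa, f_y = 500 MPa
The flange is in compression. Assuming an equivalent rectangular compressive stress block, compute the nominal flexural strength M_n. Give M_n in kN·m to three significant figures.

M_n ≈ 701 kN·m

Tension: T = A_s f_y = 3630 × 500 = 1815000 N.
Try a within the flange: a = T/(0.85 f'_c b_f) = 1815000/(0.85 × 22.1 × 680) = 142.09 mm.
a = 142.09 > h_f = 90 mm: the block extends into the web. Split into flange-overhang and web parts.
C_f = 0.85 f'_c (b_f − b_w) h_f = 0.85 × 22.1 × (680 − 295) × 90 = 650900 N.
Remaining web compression depth: a_w = (T − C_f)/(0.85 f'_c b_w) = (1815000 − 650900)/(0.85 × 22.1 × 295) = 210.07 mm.
M_n = C_f(d − h_f/2) + (T − C_f)(d − a_w/2) = 650900 × (470 − 45) + 1164100 × (470 − 105.035) = 276.63 + 424.86 = 701.49 × 10⁶ N·mm.
M_n = 701.49 kN·m.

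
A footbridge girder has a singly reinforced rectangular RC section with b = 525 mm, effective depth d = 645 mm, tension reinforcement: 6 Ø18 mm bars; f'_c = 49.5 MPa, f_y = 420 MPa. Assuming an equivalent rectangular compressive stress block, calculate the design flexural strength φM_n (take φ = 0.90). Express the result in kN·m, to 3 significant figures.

A_s = 6 × 254 = 1524 mm².
T = A_s f_y = 1524 × 420 = 640080 N = 640.08 kN.
From C = T: a = T/(0.85 f'_c b) = 640080/(0.85 × 49.5 × 525) = 28.98 mm.
M_n = T(d − a/2) = 640.08 kN × (645 − 14.49) mm = 403.58 kN·m.
φM_n = 0.90 × 403.58 = 363.22 kN·m.

φM_n ≈ 363 kN·m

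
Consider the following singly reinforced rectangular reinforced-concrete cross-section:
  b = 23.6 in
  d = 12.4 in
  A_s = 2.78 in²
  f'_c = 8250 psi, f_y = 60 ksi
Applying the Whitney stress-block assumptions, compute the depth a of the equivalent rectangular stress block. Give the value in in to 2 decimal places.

a ≈ 1.01 in

T = A_s f_y = 2.78 × 60 = 166.8 kips.
a = T/(0.85 f'_c b) = 166.8/(0.85 × 8.25 × 23.6) = 1.01 in.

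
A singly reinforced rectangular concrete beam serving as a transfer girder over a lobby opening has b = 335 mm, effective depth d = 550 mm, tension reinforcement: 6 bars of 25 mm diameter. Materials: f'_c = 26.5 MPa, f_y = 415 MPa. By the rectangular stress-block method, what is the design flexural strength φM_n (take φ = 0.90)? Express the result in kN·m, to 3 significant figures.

φM_n ≈ 516 kN·m

A_s = 6 × 491 = 2946 mm².
T = A_s f_y = 2946 × 415 = 1222590 N = 1222.59 kN.
From C = T: a = T/(0.85 f'_c b) = 1222590/(0.85 × 26.5 × 335) = 162.02 mm.
M_n = T(d − a/2) = 1222.59 kN × (550 − 81.01) mm = 573.38 kN·m.
φM_n = 0.90 × 573.38 = 516.04 kN·m.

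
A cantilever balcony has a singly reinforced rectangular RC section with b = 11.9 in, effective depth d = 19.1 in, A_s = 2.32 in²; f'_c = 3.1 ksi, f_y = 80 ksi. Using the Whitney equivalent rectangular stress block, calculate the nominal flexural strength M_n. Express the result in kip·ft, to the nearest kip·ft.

T = A_s f_y = 2.32 × 80 = 185.6 kips.
a = T/(0.85 f'_c b) = 185.6/(0.85 × 3.1 × 11.9) = 5.919 in.
M_n = T(d − a/2) = 185.6 × (19.1 − 2.9595) = 2995.7 kip·in = 2995.7/12 = 249.64 kip·ft.

M_n ≈ 250 kip·ft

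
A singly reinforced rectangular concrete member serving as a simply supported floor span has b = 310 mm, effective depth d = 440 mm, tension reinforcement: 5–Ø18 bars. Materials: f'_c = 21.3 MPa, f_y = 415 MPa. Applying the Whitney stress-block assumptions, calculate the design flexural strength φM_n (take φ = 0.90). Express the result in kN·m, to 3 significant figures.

A_s = 5 × 254 = 1270 mm².
T = A_s f_y = 1270 × 415 = 527050 N = 527.05 kN.
From C = T: a = T/(0.85 f'_c b) = 527050/(0.85 × 21.3 × 310) = 93.91 mm.
M_n = T(d − a/2) = 527.05 kN × (440 − 46.955) mm = 207.15 kN·m.
φM_n = 0.90 × 207.15 = 186.44 kN·m.

φM_n ≈ 186 kN·m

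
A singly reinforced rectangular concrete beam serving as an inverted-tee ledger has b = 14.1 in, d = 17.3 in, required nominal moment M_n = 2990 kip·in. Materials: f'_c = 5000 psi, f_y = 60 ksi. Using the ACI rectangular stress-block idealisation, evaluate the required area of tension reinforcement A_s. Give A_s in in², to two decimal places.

A_s ≈ 3.17 in²

From M_n = 0.85 f'_c a b (d − a/2):
a = d − √(d² − 2M_n/(0.85 f'_c b)) = 17.3 − √(17.3² − 2 × 2990/(0.85 × 5 × 14.1)) = 3.176 in.
A_s = 0.85 f'_c a b / f_y = 0.85 × 5 × 3.176 × 14.1 / 60 = 3.172 in².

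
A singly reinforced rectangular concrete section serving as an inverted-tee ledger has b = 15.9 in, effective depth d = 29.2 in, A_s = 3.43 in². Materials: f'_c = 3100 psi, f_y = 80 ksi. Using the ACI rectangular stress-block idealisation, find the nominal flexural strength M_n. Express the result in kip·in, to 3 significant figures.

M_n ≈ 7110 kip·in

T = A_s f_y = 3.43 × 80 = 274.4 kips.
a = T/(0.85 f'_c b) = 274.4/(0.85 × 3.1 × 15.9) = 6.549 in.
M_n = T(d − a/2) = 274.4 × (29.2 − 3.2745) = 7114.0 kip·in.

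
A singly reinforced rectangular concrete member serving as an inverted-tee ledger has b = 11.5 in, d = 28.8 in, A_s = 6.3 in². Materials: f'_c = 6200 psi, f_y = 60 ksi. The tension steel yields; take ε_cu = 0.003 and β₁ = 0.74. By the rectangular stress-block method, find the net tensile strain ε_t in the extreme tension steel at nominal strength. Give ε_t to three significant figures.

a = A_s f_y/(0.85 f'_c b) = 6.237 in.
β₁ = 0.74, so c = a/β₁ = 6.237/0.74 = 8.428 in.
From the linear strain diagram with ε_cu = 0.003: ε_t = 0.003 (d − c)/c = 0.003 × (28.8 − 8.428)/8.428 = 0.00725.
Since ε_t ≥ 0.005, the section is tension-controlled.

ε_t ≈ 0.00725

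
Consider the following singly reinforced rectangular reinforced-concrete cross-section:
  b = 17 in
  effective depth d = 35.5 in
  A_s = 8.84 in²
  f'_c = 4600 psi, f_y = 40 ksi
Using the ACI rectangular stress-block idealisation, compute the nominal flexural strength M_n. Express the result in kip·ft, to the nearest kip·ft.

T = A_s f_y = 8.84 × 40 = 353.6 kips.
a = T/(0.85 f'_c b) = 353.6/(0.85 × 4.6 × 17) = 5.320 in.
M_n = T(d − a/2) = 353.6 × (35.5 − 2.66) = 11612.2 kip·in = 11612.2/12 = 967.68 kip·ft.

M_n ≈ 968 kip·ft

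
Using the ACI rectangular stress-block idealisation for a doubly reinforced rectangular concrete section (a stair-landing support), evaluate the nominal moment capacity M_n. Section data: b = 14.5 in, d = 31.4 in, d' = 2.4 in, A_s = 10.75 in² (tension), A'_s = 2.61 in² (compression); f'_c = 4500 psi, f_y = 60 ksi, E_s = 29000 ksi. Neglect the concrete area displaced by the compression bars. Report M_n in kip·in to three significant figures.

M_n ≈ 17700 kip·in

Assume both steels yield.
a = (A_s − A'_s) f_y/(0.85 f'_c b) = (10.75 − 2.61) × 60/(0.85 × 4.5 × 14.5) = 8.806 in.
c = a/β₁ = 8.806/0.825 = 10.674 in; ε'_s = 0.003(c − d')/c = 0.0023 ≥ ε_y = 0.0021, so the compression steel yields.
M_n = (A_s − A'_s) f_y (d − a/2) + A'_s f_y (d − d') = 488.4 × (31.4 − 4.403) + 156.6 × (31.4 − 2.4) = 13185.3 + 4541.4 = 17726.7 kip·in.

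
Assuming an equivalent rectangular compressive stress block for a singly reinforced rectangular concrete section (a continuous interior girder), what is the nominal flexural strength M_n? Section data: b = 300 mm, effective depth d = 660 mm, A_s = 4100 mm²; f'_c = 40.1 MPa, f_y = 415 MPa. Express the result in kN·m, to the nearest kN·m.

T = A_s f_y = 4100 × 415 = 1701500 N = 1701.5 kN.
From C = T: a = T/(0.85 f'_c b) = 1701500/(0.85 × 40.1 × 300) = 166.40 mm.
M_n = T(d − a/2) = 1701.5 kN × (660 − 83.2) mm = 981.43 kN·m.

M_n ≈ 981 kN·m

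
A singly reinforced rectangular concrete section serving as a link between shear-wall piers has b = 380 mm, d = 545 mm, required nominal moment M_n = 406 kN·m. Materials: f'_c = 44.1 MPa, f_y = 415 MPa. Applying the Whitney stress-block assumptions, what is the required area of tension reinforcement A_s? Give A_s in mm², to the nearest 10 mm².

A_s ≈ 1890 mm²

With M_n = 0.85 f'_c a b (d − a/2), solve the quadratic for a:
a = d − √(d² − 2M_n/(0.85 f'_c b)) = 545 − √(545² − 2 × 406×10⁶/(0.85 × 44.1 × 380)) = 55.08 mm.
A_s = 0.85 f'_c a b / f_y = 0.85 × 44.1 × 55.08 × 380 / 415 = 1890.5 mm².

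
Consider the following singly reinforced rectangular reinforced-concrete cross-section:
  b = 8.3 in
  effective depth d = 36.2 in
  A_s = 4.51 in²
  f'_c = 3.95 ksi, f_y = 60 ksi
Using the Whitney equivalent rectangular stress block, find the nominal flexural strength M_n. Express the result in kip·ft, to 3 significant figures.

M_n ≈ 707 kip·ft

T = A_s f_y = 4.51 × 60 = 270.6 kips.
a = T/(0.85 f'_c b) = 270.6/(0.85 × 3.95 × 8.3) = 9.710 in.
M_n = T(d − a/2) = 270.6 × (36.2 − 4.855) = 8482.0 kip·in = 8482.0/12 = 706.83 kip·ft.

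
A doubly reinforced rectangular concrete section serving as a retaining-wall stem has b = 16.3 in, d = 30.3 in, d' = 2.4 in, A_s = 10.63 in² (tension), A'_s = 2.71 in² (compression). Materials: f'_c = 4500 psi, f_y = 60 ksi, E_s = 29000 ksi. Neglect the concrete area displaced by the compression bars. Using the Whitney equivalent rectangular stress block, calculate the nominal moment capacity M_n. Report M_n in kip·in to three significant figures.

M_n ≈ 17100 kip·in

Assume both steels yield.
a = (A_s − A'_s) f_y/(0.85 f'_c b) = (10.63 − 2.71) × 60/(0.85 × 4.5 × 16.3) = 7.622 in.
c = a/β₁ = 7.622/0.825 = 9.239 in; ε'_s = 0.003(c − d')/c = 0.0022 ≥ ε_y = 0.0021, so the compression steel yields.
M_n = (A_s − A'_s) f_y (d − a/2) + A'_s f_y (d − d') = 475.2 × (30.3 − 3.811) + 162.6 × (30.3 − 2.4) = 12587.6 + 4536.5 = 17124.1 kip·in.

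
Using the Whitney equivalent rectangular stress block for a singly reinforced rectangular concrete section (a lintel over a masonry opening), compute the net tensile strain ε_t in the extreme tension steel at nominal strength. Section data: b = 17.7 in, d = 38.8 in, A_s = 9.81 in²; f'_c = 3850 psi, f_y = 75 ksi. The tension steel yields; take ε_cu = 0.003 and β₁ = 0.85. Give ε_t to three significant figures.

ε_t ≈ 0.00479

a = A_s f_y/(0.85 f'_c b) = 12.702 in.
β₁ = 0.85, so c = a/β₁ = 12.702/0.85 = 14.944 in.
From the linear strain diagram with ε_cu = 0.003: ε_t = 0.003 (d − c)/c = 0.003 × (38.8 − 14.944)/14.944 = 0.00479.
ε_t is between 0.004 and 0.005 — transition zone.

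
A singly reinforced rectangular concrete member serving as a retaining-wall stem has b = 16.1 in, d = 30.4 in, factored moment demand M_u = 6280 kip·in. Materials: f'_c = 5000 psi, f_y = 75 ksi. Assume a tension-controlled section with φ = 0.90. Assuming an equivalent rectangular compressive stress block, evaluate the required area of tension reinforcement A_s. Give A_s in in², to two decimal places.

A_s ≈ 3.25 in²

M_n = M_u/φ = 6280/0.90 = 6977.78 kip·in.
From M_n = 0.85 f'_c a b (d − a/2):
a = d − √(d² − 2M_n/(0.85 f'_c b)) = 30.4 − √(30.4² − 2 × 6977.78/(0.85 × 5 × 16.1)) = 3.563 in.
A_s = 0.85 f'_c a b / f_y = 0.85 × 5 × 3.563 × 16.1 / 75 = 3.251 in².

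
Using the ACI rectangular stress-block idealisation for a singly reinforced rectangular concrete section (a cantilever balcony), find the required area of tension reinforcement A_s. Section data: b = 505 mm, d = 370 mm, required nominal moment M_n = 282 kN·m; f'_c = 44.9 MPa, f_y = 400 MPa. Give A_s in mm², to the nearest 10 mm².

With M_n = 0.85 f'_c a b (d − a/2), solve the quadratic for a:
a = d − √(d² − 2M_n/(0.85 f'_c b)) = 370 − √(370² − 2 × 282×10⁶/(0.85 × 44.9 × 505)) = 41.92 mm.
A_s = 0.85 f'_c a b / f_y = 0.85 × 44.9 × 41.92 × 505 / 400 = 2019.8 mm².

A_s ≈ 2020 mm²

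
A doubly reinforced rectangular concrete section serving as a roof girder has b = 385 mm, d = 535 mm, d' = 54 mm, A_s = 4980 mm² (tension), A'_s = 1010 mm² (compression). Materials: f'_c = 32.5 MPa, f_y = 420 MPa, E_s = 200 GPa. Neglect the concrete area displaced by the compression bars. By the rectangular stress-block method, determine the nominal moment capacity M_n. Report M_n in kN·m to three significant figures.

M_n ≈ 965 kN·m

Assume both tension and compression steel yield.
Net tension couple steel: A_s − A'_s = 3970 mm².
a = (A_s − A'_s) f_y / (0.85 f'_c b) = 1667400/(0.85 × 32.5 × 385) = 156.77 mm.
c = a/β₁ = 156.77/0.818 = 191.65 mm; ε'_s = 0.003(c − d')/c = 0.0022 ≥ f_y/E_s = 0.0021, so compression steel does yield.
M_n = (A_s − A'_s) f_y (d − a/2) + A'_s f_y (d − d') = [1667400 × (535 − 78.385) + 424200 × (535 − 54)] × 10⁻⁶ = 761.36 + 204.04 = 965.40 kN·m.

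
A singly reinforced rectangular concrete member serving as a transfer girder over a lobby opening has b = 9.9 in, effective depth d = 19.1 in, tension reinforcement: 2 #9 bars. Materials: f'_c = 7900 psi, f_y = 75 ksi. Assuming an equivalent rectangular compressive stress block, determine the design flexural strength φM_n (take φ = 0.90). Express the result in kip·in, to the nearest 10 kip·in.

A_s = 2 × 1 = 2 in².
T = A_s f_y = 2 × 75 = 150 kips.
a = T/(0.85 f'_c b) = 150/(0.85 × 7.9 × 9.9) = 2.256 in.
M_n = T(d − a/2) = 150 × (19.1 − 1.128) = 2695.8 kip·in.
φM_n = 0.90 × 2695.8 = 2426.2 kip·in.

φM_n ≈ 2430 kip·in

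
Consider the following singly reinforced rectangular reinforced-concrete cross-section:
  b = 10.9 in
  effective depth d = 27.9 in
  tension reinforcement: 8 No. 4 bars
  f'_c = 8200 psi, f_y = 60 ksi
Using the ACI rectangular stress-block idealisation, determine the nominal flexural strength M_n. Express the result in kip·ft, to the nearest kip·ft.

A_s = 8 × 0.2 = 1.6 in².
T = A_s f_y = 1.6 × 60 = 96 kips.
a = T/(0.85 f'_c b) = 96/(0.85 × 8.2 × 10.9) = 1.264 in.
M_n = T(d − a/2) = 96 × (27.9 − 0.632) = 2617.7 kip·in = 2617.7/12 = 218.14 kip·ft.

M_n ≈ 218 kip·ft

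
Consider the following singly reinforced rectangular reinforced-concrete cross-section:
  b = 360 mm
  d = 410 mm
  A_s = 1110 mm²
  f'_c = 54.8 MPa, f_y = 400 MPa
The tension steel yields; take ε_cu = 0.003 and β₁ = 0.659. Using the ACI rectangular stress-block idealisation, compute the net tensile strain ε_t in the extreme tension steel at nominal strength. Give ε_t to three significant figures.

ε_t ≈ 0.0276

a = A_s f_y/(0.85 f'_c b) = 26.48 mm.
β₁ = 0.659, so c = a/β₁ = 26.48/0.659 = 40.18 mm.
From the linear strain diagram with ε_cu = 0.003: ε_t = 0.003 (d − c)/c = 0.003 × (410 − 40.18)/40.18 = 0.0276.
Since ε_t ≥ 0.005, the section is tension-controlled.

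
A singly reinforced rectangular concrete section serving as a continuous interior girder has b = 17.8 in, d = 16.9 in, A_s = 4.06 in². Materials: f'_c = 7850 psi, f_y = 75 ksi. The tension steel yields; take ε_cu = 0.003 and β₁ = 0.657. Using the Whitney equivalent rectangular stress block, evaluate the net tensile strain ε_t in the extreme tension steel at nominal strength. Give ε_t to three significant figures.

ε_t ≈ 0.00999

a = A_s f_y/(0.85 f'_c b) = 2.564 in.
β₁ = 0.657, so c = a/β₁ = 2.564/0.657 = 3.903 in.
From the linear strain diagram with ε_cu = 0.003: ε_t = 0.003 (d − c)/c = 0.003 × (16.9 − 3.903)/3.903 = 0.00999.
Since ε_t ≥ 0.005, the section is tension-controlled.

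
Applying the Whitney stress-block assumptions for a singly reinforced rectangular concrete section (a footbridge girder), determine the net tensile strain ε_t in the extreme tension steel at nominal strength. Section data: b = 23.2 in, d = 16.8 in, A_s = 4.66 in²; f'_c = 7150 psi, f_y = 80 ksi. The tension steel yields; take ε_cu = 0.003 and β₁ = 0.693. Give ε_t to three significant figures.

ε_t ≈ 0.0102

a = A_s f_y/(0.85 f'_c b) = 2.644 in.
β₁ = 0.693, so c = a/β₁ = 2.644/0.693 = 3.815 in.
From the linear strain diagram with ε_cu = 0.003: ε_t = 0.003 (d − c)/c = 0.003 × (16.8 − 3.815)/3.815 = 0.0102.
Since ε_t ≥ 0.005, the section is tension-controlled.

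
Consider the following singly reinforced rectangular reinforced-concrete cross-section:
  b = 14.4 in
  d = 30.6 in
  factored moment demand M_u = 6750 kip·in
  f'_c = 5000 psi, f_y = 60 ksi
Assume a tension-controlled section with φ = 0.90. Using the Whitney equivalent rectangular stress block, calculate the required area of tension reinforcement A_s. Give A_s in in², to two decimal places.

A_s ≈ 4.39 in²

M_n = M_u/φ = 6750/0.90 = 7500 kip·in.
From M_n = 0.85 f'_c a b (d − a/2):
a = d − √(d² − 2M_n/(0.85 f'_c b)) = 30.6 − √(30.6² − 2 × 7500/(0.85 × 5 × 14.4)) = 4.308 in.
A_s = 0.85 f'_c a b / f_y = 0.85 × 5 × 4.308 × 14.4 / 60 = 4.394 in².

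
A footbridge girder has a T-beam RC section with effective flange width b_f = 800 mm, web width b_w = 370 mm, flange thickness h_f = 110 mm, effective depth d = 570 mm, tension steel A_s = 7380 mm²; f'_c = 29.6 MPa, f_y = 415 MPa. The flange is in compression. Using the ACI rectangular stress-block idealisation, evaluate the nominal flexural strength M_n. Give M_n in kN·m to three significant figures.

M_n ≈ 1490 kN·m

Tension: T = A_s f_y = 7380 × 415 = 3062700 N.
Try a within the flange: a = T/(0.85 f'_c b_f) = 3062700/(0.85 × 29.6 × 800) = 152.16 mm.
a = 152.16 > h_f = 110 mm: the block extends into the web. Split into flange-overhang and web parts.
C_f = 0.85 f'_c (b_f − b_w) h_f = 0.85 × 29.6 × (800 − 370) × 110 = 1190068 N.
Remaining web compression depth: a_w = (T − C_f)/(0.85 f'_c b_w) = (3062700 − 1190068)/(0.85 × 29.6 × 370) = 201.16 mm.
M_n = C_f(d − h_f/2) + (T − C_f)(d − a_w/2) = 1190068 × (570 − 55) + 1872632 × (570 − 100.58) = 612.89 + 879.05 = 1491.94 × 10⁶ N·mm.
M_n = 1491.94 kN·m.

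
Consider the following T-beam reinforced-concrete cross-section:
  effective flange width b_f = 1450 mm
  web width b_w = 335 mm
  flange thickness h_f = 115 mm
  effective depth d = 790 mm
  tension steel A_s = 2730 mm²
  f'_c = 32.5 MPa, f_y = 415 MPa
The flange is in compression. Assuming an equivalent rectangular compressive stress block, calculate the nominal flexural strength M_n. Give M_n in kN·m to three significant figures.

M_n ≈ 879 kN·m

Tension: T = A_s f_y = 2730 × 415 = 1132950 N.
Try a within the flange: a = T/(0.85 f'_c b_f) = 1132950/(0.85 × 32.5 × 1450) = 28.28 mm.
Since a = 28.28 ≤ h_f = 115 mm, the stress block lies entirely in the flange; analyse as a rectangular beam of width b_f.
M_n = T(d − a/2) = 1132950 × (790 − 14.14) = 879.01 × 10⁶ N·mm.
M_n = 879.01 kN·m.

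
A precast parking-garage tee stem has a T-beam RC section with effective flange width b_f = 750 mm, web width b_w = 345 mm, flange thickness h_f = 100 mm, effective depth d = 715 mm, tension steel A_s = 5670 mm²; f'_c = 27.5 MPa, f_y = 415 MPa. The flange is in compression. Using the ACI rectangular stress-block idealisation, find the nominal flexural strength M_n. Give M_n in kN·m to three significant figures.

Tension: T = A_s f_y = 5670 × 415 = 2353050 N.
Try a within the flange: a = T/(0.85 f'_c b_f) = 2353050/(0.85 × 27.5 × 750) = 134.22 mm.
a = 134.22 > h_f = 100 mm: the block extends into the web. Split into flange-overhang and web parts.
C_f = 0.85 f'_c (b_f − b_w) h_f = 0.85 × 27.5 × (750 − 345) × 100 = 946688 N.
Remaining web compression depth: a_w = (T − C_f)/(0.85 f'_c b_w) = (2353050 − 946688)/(0.85 × 27.5 × 345) = 174.39 mm.
M_n = C_f(d − h_f/2) + (T − C_f)(d − a_w/2) = 946688 × (715 − 50) + 1406362 × (715 − 87.195) = 629.55 + 882.92 = 1512.47 × 10⁶ N·mm.
M_n = 1512.47 kN·m.

M_n ≈ 1510 kN·m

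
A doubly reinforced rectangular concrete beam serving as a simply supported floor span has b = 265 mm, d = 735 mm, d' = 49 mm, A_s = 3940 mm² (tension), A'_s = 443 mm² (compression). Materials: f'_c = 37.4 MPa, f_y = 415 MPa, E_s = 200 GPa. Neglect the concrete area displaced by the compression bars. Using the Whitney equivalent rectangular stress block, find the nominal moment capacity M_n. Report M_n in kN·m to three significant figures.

M_n ≈ 1070 kN·m

Assume both tension and compression steel yield.
Net tension couple steel: A_s − A'_s = 3497 mm².
a = (A_s − A'_s) f_y / (0.85 f'_c b) = 1451255/(0.85 × 37.4 × 265) = 172.27 mm.
c = a/β₁ = 172.27/0.783 = 220.01 mm; ε'_s = 0.003(c − d')/c = 0.0023 ≥ f_y/E_s = 0.0021, so compression steel does yield.
M_n = (A_s − A'_s) f_y (d − a/2) + A'_s f_y (d − d') = [1451255 × (735 − 86.135) + 183845 × (735 − 49)] × 10⁻⁶ = 941.67 + 126.12 = 1067.79 kN·m.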